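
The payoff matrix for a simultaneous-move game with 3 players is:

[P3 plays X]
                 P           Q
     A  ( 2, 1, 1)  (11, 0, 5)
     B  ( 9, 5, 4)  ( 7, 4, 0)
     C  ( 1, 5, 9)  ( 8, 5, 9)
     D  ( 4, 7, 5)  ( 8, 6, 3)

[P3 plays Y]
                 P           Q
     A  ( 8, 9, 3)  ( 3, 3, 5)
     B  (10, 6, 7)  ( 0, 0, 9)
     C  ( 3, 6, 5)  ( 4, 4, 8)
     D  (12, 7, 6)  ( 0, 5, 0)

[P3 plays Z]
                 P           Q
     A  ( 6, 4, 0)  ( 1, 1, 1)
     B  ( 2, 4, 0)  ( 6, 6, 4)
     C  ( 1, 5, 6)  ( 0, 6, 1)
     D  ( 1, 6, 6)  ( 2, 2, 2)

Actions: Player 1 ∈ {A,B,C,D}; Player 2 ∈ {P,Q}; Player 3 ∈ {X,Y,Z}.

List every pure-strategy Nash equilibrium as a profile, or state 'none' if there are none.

(A,P,X): not NE [P1→B gives 9>2; P3→Y gives 3>1]
(A,P,Y): not NE [P1→D gives 12>8]
(A,P,Z): not NE [P3→Y gives 3>0]
(A,Q,X): not NE [P2→P gives 1>0]
(A,Q,Y): not NE [P1→C gives 4>3; P2→P gives 9>3]
(A,Q,Z): not NE [P1→B gives 6>1; P2→P gives 4>1; P3→Y gives 5>1]
(B,P,X): not NE [P3→Y gives 7>4]
(B,P,Y): not NE [P1→D gives 12>10]
(B,P,Z): not NE [P1→A gives 6>2; P2→Q gives 6>4; P3→Y gives 7>0]
(B,Q,X): not NE [P1→A gives 11>7; P2→P gives 5>4; P3→Y gives 9>0]
(B,Q,Y): not NE [P1→C gives 4>0; P2→P gives 6>0]
(B,Q,Z): not NE [P3→Y gives 9>4]
(C,P,X): not NE [P1→B gives 9>1]
(C,P,Y): not NE [P1→D gives 12>3; P3→X gives 9>5]
(C,P,Z): not NE [P1→A gives 6>1; P2→Q gives 6>5; P3→X gives 9>6]
(C,Q,X): not NE [P1→A gives 11>8]
(C,Q,Y): not NE [P2→P gives 6>4; P3→X gives 9>8]
(C,Q,Z): not NE [P1→B gives 6>0; P3→X gives 9>1]
(D,P,X): not NE [P1→B gives 9>4; P3→Z gives 6>5]
(D,P,Y): NE
(D,P,Z): not NE [P1→A gives 6>1]
(D,Q,X): not NE [P1→A gives 11>8; P2→P gives 7>6]
(D,Q,Y): not NE [P1→C gives 4>0; P2→P gives 7>5; P3→X gives 3>0]
(D,Q,Z): not NE [P1→B gives 6>2; P2→P gives 6>2; P3→X gives 3>2]

PSNE = {(D,P,Y)}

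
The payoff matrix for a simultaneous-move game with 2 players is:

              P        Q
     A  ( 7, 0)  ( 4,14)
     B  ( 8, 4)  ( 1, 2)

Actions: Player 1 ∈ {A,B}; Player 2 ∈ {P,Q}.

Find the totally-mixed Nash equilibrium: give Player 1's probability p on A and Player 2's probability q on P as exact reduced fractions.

P1 indiff ⇒ q·7+(1-q)·4 = q·8+(1-q)·1 ⇒ q(-1) = (1-q)(-3) ⇒ q = 3/4
P2 indiff ⇒ p·0+(1-p)·4 = p·14+(1-p)·2 ⇒ p(-14) = (1-p)(-2) ⇒ p = 1/8

P1 mixes 1/8 on A; P2 mixes 3/4 on P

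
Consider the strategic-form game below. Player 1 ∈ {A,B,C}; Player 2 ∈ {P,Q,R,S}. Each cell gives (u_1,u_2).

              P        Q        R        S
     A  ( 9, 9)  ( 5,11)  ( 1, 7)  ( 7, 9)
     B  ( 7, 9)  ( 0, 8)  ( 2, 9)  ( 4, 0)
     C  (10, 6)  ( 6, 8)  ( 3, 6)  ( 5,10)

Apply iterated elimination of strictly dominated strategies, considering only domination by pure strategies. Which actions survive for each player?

P1 drop B (C beats it: P:10>7 Q:6>0 R:3>2 S:5>4)
P2 drop P (Q beats it: A:11>9 C:8>6)
P2 drop R (Q beats it: A:11>7 C:8>6)
P1→{A,C} P2→{Q,S}

Survivors P1:{A,C} P2:{Q,S}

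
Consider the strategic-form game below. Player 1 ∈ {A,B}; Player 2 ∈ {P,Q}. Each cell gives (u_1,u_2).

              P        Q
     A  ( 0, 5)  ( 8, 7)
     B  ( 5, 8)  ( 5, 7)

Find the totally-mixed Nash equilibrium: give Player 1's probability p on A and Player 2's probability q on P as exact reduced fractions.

P1 indiff ⇒ q·0+(1-q)·8 = q·5+(1-q)·5 ⇒ q(-5) = (1-q)(-3) ⇒ q = 3/8
P2 indiff ⇒ p·5+(1-p)·8 = p·7+(1-p)·7 ⇒ p(-2) = (1-p)(-1) ⇒ p = 1/3

P1 mixes 1/3 on A; P2 mixes 3/8 on P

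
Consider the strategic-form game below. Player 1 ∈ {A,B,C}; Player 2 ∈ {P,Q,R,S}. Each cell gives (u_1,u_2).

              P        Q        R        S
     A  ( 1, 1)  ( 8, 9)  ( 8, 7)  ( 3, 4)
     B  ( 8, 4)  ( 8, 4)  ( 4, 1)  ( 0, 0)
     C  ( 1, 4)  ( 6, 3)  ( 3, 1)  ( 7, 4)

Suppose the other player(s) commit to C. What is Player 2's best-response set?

argmax u_2 = {P,S}

u_2(P vs C) = 4
u_2(Q vs C) = 3
u_2(R vs C) = 1
u_2(S vs C) = 4
max payoff 4 at {P,S}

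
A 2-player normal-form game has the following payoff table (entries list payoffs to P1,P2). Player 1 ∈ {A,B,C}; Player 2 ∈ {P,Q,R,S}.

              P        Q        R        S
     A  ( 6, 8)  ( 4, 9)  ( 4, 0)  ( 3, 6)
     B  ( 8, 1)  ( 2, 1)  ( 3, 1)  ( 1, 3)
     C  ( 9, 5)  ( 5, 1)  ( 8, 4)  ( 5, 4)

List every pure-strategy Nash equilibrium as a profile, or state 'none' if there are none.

NE set: (C,P)

(A,P): not NE [P1→C gives 9>6; P2→Q gives 9>8]
(A,Q): not NE [P1→C gives 5>4]
(A,R): not NE [P1→C gives 8>4; P2→Q gives 9>0]
(A,S): not NE [P1→C gives 5>3; P2→Q gives 9>6]
(B,P): not NE [P1→C gives 9>8; P2→S gives 3>1]
(B,Q): not NE [P1→C gives 5>2; P2→S gives 3>1]
(B,R): not NE [P1→C gives 8>3; P2→S gives 3>1]
(B,S): not NE [P1→C gives 5>1]
(C,P): NE
(C,Q): not NE [P2→P gives 5>1]
(C,R): not NE [P2→P gives 5>4]
(C,S): not NE [P2→P gives 5>4]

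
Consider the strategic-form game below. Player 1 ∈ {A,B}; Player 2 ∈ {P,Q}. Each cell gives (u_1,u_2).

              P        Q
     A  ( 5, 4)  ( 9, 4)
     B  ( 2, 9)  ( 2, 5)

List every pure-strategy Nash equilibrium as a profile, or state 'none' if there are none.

(A,P): NE
(A,Q): NE
(B,P): not NE [P1→A gives 5>2]
(B,Q): not NE [P1→A gives 9>2; P2→P gives 9>5]

Nash profiles: (A,P), (A,Q)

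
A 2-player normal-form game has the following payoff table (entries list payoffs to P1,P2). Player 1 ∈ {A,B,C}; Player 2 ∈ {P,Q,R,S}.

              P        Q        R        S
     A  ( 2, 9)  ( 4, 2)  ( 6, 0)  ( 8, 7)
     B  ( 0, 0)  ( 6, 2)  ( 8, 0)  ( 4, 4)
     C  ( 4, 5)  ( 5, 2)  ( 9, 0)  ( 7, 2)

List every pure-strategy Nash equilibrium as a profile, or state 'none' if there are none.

PSNE = {(C,P)}

(A,P): not NE [P1→C gives 4>2]
(A,Q): not NE [P1→B gives 6>4; P2→P gives 9>2]
(A,R): not NE [P1→C gives 9>6; P2→P gives 9>0]
(A,S): not NE [P2→P gives 9>7]
(B,P): not NE [P1→C gives 4>0; P2→S gives 4>0]
(B,Q): not NE [P2→S gives 4>2]
(B,R): not NE [P1→C gives 9>8; P2→S gives 4>0]
(B,S): not NE [P1→A gives 8>4]
(C,P): NE
(C,Q): not NE [P1→B gives 6>5; P2→P gives 5>2]
(C,R): not NE [P2→P gives 5>0]
(C,S): not NE [P1→A gives 8>7; P2→P gives 5>2]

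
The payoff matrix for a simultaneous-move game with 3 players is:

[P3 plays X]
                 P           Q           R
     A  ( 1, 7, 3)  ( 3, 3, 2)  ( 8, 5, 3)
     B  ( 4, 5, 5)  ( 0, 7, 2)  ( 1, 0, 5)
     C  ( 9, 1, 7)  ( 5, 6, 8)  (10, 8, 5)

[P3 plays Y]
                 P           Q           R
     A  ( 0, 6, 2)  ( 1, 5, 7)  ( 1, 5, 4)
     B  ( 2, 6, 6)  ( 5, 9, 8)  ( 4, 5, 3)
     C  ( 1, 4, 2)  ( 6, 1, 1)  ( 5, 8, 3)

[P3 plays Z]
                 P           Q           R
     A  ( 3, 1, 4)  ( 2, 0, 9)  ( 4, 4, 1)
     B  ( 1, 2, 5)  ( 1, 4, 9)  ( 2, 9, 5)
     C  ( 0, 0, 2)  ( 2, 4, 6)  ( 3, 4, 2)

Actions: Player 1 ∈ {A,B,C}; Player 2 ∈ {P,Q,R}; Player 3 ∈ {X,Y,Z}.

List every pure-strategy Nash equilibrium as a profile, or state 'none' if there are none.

(A,P,X): not NE [P1→C gives 9>1; P3→Z gives 4>3]
(A,P,Y): not NE [P1→B gives 2>0; P3→Z gives 4>2]
(A,P,Z): not NE [P2→R gives 4>1]
(A,Q,X): not NE [P1→C gives 5>3; P2→P gives 7>3; P3→Z gives 9>2]
(A,Q,Y): not NE [P1→C gives 6>1; P2→P gives 6>5; P3→Z gives 9>7]
(A,Q,Z): not NE [P2→R gives 4>0]
(A,R,X): not NE [P1→C gives 10>8; P2→P gives 7>5; P3→Y gives 4>3]
(A,R,Y): not NE [P1→C gives 5>1; P2→P gives 6>5]
(A,R,Z): not NE [P3→Y gives 4>1]
(B,P,X): not NE [P1→C gives 9>4; P2→Q gives 7>5; P3→Y gives 6>5]
(B,P,Y): not NE [P2→Q gives 9>6]
(B,P,Z): not NE [P1→A gives 3>1; P2→R gives 9>2; P3→Y gives 6>5]
(B,Q,X): not NE [P1→C gives 5>0; P3→Z gives 9>2]
(B,Q,Y): not NE [P1→C gives 6>5; P3→Z gives 9>8]
(B,Q,Z): not NE [P1→C gives 2>1; P2→R gives 9>4]
(B,R,X): not NE [P1→C gives 10>1; P2→Q gives 7>0]
(B,R,Y): not NE [P1→C gives 5>4; P2→Q gives 9>5; P3→Z gives 5>3]
(B,R,Z): not NE [P1→A gives 4>2]
(C,P,X): not NE [P2→R gives 8>1]
(C,P,Y): not NE [P1→B gives 2>1; P2→R gives 8>4; P3→X gives 7>2]
(C,P,Z): not NE [P1→A gives 3>0; P2→R gives 4>0; P3→X gives 7>2]
(C,Q,X): not NE [P2→R gives 8>6]
(C,Q,Y): not NE [P2→R gives 8>1; P3→X gives 8>1]
(C,Q,Z): not NE [P3→X gives 8>6]
(C,R,X): NE
(C,R,Y): not NE [P3→X gives 5>3]
(C,R,Z): not NE [P1→A gives 4>3; P3→X gives 5>2]

Nash profiles: (C,R,X)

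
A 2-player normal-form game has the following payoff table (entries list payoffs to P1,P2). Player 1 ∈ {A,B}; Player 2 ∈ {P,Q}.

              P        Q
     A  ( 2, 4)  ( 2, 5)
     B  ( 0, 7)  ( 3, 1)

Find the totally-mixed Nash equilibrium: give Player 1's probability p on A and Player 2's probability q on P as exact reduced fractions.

P1 indiff ⇒ q·2+(1-q)·2 = q·0+(1-q)·3 ⇒ q(2) = (1-q)(1) ⇒ q = 1/3
P2 indiff ⇒ p·4+(1-p)·7 = p·5+(1-p)·1 ⇒ p(-1) = (1-p)(-6) ⇒ p = 6/7

P1 mixes 6/7 on A; P2 mixes 1/3 on P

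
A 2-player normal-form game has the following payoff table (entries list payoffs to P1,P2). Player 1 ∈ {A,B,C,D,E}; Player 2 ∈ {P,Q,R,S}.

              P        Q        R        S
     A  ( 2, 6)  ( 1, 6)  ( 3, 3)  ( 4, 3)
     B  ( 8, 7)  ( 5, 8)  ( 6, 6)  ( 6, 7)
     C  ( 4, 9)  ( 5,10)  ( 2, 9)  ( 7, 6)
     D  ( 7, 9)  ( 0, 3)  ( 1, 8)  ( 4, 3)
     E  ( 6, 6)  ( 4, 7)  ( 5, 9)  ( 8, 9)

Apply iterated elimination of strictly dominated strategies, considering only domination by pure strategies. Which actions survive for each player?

Survivors P1:{B,C,E} P2:{Q,R,S}

P1 drop A (B beats it: P:8>2 Q:5>1 R:6>3 S:6>4)
P1 drop D (B beats it: P:8>7 Q:5>0 R:6>1 S:6>4)
P2 drop P (Q beats it: B:8>7 C:10>9 E:7>6)
P1→{B,C,E} P2→{Q,R,S}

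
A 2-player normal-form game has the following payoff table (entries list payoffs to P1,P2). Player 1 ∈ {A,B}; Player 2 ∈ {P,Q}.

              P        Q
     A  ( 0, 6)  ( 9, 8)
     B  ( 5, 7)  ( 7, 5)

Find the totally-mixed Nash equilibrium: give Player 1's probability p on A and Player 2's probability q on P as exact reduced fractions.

P1 indiff ⇒ q·0+(1-q)·9 = q·5+(1-q)·7 ⇒ q(-5) = (1-q)(-2) ⇒ q = 2/7
P2 indiff ⇒ p·6+(1-p)·7 = p·8+(1-p)·5 ⇒ p(-2) = (1-p)(-2) ⇒ p = 1/2

p=1/2, q=2/7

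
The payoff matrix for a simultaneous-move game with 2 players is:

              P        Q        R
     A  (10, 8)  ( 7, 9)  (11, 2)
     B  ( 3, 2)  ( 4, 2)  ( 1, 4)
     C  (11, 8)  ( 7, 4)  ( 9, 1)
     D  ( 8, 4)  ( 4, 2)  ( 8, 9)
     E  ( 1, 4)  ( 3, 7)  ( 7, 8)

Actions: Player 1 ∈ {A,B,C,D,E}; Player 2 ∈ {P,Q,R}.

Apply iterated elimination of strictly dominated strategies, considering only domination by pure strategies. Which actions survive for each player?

P1 drop B (A beats it: P:10>3 Q:7>4 R:11>1)
P1 drop D (A beats it: P:10>8 Q:7>4 R:11>8)
P1 drop E (A beats it: P:10>1 Q:7>3 R:11>7)
P2 drop R (P beats it: A:8>2 C:8>1)
P1→{A,C} P2→{P,Q}

IESDS → P1:{A,C} P2:{P,Q}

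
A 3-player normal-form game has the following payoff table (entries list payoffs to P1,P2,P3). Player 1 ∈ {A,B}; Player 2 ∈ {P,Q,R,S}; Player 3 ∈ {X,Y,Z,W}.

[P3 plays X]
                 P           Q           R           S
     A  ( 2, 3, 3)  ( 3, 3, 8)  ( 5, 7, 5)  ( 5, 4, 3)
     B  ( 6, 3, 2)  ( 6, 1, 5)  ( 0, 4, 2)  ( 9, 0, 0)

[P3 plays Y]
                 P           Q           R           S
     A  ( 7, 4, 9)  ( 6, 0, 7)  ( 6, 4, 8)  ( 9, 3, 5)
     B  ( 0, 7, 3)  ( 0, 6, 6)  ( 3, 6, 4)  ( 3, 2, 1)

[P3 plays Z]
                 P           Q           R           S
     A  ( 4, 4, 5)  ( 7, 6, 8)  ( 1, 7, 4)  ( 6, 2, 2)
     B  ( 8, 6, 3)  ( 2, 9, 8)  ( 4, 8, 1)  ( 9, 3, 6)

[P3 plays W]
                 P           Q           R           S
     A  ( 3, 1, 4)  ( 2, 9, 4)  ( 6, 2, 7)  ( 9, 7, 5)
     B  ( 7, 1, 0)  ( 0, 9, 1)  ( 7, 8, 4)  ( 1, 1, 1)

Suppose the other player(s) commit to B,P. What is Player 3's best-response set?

u_3(X vs B,P) = 2
u_3(Y vs B,P) = 3
u_3(Z vs B,P) = 3
u_3(W vs B,P) = 0
max payoff 3 at {Y,Z}

BR_3 = {Y,Z}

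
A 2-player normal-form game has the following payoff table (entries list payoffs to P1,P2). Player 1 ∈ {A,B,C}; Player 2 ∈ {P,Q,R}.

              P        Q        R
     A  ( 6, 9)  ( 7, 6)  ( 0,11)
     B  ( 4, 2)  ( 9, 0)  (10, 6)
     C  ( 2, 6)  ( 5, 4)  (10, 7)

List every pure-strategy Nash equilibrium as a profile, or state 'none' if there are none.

Nash profiles: (B,R), (C,R)

(A,P): not NE [P2→R gives 11>9]
(A,Q): not NE [P1→B gives 9>7; P2→R gives 11>6]
(A,R): not NE [P1→C gives 10>0]
(B,P): not NE [P1→A gives 6>4; P2→R gives 6>2]
(B,Q): not NE [P2→R gives 6>0]
(B,R): NE
(C,P): not NE [P1→A gives 6>2; P2→R gives 7>6]
(C,Q): not NE [P1→B gives 9>5; P2→R gives 7>4]
(C,R): NE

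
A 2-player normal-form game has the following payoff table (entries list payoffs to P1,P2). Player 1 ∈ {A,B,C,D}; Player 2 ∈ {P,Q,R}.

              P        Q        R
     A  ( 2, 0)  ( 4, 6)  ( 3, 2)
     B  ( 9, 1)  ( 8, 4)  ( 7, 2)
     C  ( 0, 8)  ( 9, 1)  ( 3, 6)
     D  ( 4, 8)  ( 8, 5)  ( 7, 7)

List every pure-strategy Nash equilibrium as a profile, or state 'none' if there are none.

PSNE: ∅

(A,P): not NE [P1→B gives 9>2; P2→Q gives 6>0]
(A,Q): not NE [P1→C gives 9>4]
(A,R): not NE [P1→D gives 7>3; P2→Q gives 6>2]
(B,P): not NE [P2→Q gives 4>1]
(B,Q): not NE [P1→C gives 9>8]
(B,R): not NE [P2→Q gives 4>2]
(C,P): not NE [P1→B gives 9>0]
(C,Q): not NE [P2→P gives 8>1]
(C,R): not NE [P1→D gives 7>3; P2→P gives 8>6]
(D,P): not NE [P1→B gives 9>4]
(D,Q): not NE [P1→C gives 9>8; P2→P gives 8>5]
(D,R): not NE [P2→P gives 8>7]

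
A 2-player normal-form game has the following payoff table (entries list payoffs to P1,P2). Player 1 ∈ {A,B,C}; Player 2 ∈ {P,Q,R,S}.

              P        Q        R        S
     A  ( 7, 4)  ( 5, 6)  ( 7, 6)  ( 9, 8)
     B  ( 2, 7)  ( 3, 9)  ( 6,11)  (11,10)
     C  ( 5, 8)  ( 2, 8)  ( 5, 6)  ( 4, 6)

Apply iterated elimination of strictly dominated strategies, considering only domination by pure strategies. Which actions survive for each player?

P1 drop C (A beats it: P:7>5 Q:5>2 R:7>5 S:9>4)
P2 drop P (Q beats it: A:6>4 B:9>7)
P2 drop Q (S beats it: A:8>6 B:10>9)
P1→{A,B} P2→{R,S}

IESDS → P1:{A,B} P2:{R,S}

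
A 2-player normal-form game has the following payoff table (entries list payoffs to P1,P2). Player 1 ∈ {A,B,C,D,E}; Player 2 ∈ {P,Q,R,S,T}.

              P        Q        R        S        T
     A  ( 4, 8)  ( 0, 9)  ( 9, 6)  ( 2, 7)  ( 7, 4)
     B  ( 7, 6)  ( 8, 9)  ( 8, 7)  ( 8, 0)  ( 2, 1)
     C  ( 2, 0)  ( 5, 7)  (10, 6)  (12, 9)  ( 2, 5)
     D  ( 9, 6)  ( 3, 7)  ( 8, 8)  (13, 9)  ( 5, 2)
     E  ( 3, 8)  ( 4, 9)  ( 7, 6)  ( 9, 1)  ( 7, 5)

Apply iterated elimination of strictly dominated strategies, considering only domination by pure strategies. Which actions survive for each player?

Survivors P1:{B,C,D} P2:{Q,R,S}

P2 drop P (Q beats it: A:9>8 B:9>6 C:7>0 D:7>6 E:9>8)
P2 drop T (Q beats it: A:9>4 B:9>1 C:7>5 D:7>2 E:9>5)
P1 drop A (C beats it: Q:5>0 R:10>9 S:12>2)
P1 drop E (C beats it: Q:5>4 R:10>7 S:12>9)
P1→{B,C,D} P2→{Q,R,S}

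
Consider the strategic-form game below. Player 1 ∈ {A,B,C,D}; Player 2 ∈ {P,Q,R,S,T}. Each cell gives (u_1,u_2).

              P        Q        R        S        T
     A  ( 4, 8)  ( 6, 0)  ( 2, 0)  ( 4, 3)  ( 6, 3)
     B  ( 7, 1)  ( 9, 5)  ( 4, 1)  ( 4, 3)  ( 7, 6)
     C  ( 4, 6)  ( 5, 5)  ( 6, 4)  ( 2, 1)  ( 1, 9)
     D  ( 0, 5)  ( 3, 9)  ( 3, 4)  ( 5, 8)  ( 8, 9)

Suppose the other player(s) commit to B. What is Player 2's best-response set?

BR_2 = {T}

u_2(P vs B) = 1
u_2(Q vs B) = 5
u_2(R vs B) = 1
u_2(S vs B) = 3
u_2(T vs B) = 6
max payoff 6 at {T}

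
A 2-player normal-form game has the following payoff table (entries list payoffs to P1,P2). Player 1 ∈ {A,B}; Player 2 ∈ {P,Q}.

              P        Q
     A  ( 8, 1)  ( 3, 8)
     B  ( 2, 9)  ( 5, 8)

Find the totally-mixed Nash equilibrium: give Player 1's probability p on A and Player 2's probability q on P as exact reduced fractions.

P1 mixes 1/8 on A; P2 mixes 1/4 on P

P1 indiff ⇒ q·8+(1-q)·3 = q·2+(1-q)·5 ⇒ q(6) = (1-q)(2) ⇒ q = 1/4
P2 indiff ⇒ p·1+(1-p)·9 = p·8+(1-p)·8 ⇒ p(-7) = (1-p)(-1) ⇒ p = 1/8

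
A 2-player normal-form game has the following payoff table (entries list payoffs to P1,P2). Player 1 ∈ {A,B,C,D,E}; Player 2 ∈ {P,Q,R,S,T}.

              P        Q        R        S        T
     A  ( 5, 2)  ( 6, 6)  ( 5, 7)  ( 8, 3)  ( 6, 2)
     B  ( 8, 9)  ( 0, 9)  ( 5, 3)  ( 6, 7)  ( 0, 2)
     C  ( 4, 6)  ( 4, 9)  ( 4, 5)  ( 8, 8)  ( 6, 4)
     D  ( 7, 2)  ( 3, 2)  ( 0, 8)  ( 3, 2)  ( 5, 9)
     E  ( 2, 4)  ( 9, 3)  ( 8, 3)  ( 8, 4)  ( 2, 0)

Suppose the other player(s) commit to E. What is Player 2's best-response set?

argmax u_2 = {P,S}

u_2(P vs E) = 4
u_2(Q vs E) = 3
u_2(R vs E) = 3
u_2(S vs E) = 4
u_2(T vs E) = 0
max payoff 4 at {P,S}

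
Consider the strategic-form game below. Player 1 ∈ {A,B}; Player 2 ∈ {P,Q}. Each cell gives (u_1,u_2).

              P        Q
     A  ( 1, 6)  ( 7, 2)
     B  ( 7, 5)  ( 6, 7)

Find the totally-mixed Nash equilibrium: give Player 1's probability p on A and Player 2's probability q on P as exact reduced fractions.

P1 indiff ⇒ q·1+(1-q)·7 = q·7+(1-q)·6 ⇒ q(-6) = (1-q)(-1) ⇒ q = 1/7
P2 indiff ⇒ p·6+(1-p)·5 = p·2+(1-p)·7 ⇒ p(4) = (1-p)(2) ⇒ p = 1/3

(p,q) = (1/3, 1/7)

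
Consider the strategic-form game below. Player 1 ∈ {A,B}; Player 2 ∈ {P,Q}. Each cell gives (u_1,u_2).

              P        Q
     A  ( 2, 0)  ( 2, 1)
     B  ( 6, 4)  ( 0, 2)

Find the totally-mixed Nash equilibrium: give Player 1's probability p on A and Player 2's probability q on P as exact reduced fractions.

P1 indiff ⇒ q·2+(1-q)·2 = q·6+(1-q)·0 ⇒ q(-4) = (1-q)(-2) ⇒ q = 1/3
P2 indiff ⇒ p·0+(1-p)·4 = p·1+(1-p)·2 ⇒ p(-1) = (1-p)(-2) ⇒ p = 2/3

p=2/3, q=1/3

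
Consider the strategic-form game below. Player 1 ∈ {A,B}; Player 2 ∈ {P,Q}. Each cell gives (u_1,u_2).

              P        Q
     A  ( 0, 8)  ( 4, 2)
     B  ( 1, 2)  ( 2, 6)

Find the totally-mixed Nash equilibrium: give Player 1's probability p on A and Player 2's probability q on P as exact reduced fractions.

(p,q) = (2/5, 2/3)

P1 indiff ⇒ q·0+(1-q)·4 = q·1+(1-q)·2 ⇒ q(-1) = (1-q)(-2) ⇒ q = 2/3
P2 indiff ⇒ p·8+(1-p)·2 = p·2+(1-p)·6 ⇒ p(6) = (1-p)(4) ⇒ p = 2/5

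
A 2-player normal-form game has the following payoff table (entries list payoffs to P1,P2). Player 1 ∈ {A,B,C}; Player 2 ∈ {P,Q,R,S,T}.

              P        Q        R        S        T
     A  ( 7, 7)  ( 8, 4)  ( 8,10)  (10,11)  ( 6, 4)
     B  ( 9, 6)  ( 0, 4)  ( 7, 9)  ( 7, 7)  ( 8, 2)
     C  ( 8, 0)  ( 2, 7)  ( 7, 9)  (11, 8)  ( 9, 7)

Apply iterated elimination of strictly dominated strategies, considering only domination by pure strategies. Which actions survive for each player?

Remaining: P1:{A,C} P2:{R,S}

P2 drop P (R beats it: A:10>7 B:9>6 C:9>0)
P2 drop Q (R beats it: A:10>4 B:9>4 C:9>7)
P2 drop T (R beats it: A:10>4 B:9>2 C:9>7)
P1 drop B (A beats it: R:8>7 S:10>7)
P1→{A,C} P2→{R,S}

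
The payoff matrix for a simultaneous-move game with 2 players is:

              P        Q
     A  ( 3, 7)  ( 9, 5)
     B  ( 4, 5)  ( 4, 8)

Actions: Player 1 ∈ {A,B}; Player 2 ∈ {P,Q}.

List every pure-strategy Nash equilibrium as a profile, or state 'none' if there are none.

PSNE: ∅

(A,P): not NE [P1→B gives 4>3]
(A,Q): not NE [P2→P gives 7>5]
(B,P): not NE [P2→Q gives 8>5]
(B,Q): not NE [P1→A gives 9>4]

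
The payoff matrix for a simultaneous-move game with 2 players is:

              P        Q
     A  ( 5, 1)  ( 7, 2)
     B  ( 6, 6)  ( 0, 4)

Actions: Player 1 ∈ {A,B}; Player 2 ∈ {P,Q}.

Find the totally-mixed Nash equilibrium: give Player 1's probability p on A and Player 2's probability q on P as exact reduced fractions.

p=2/3, q=7/8

P1 indiff ⇒ q·5+(1-q)·7 = q·6+(1-q)·0 ⇒ q(-1) = (1-q)(-7) ⇒ q = 7/8
P2 indiff ⇒ p·1+(1-p)·6 = p·2+(1-p)·4 ⇒ p(-1) = (1-p)(-2) ⇒ p = 2/3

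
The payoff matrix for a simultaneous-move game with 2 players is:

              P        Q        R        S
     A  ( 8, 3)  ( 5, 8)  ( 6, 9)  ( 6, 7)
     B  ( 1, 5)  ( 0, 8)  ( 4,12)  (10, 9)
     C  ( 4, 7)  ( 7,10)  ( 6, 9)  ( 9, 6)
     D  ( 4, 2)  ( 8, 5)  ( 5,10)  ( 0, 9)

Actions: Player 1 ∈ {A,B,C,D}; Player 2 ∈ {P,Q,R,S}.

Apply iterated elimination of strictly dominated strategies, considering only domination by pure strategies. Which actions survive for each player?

P2 drop P (Q beats it: A:8>3 B:8>5 C:10>7 D:5>2)
P2 drop S (R beats it: A:9>7 B:12>9 C:9>6 D:10>9)
P1 drop B (A beats it: Q:5>0 R:6>4)
P1→{A,C,D} P2→{Q,R}

Remaining: P1:{A,C,D} P2:{Q,R}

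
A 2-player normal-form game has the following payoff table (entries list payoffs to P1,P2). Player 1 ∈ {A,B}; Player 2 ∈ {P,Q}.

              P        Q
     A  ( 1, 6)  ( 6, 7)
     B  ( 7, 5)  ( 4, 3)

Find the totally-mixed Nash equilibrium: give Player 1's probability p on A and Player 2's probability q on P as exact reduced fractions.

P1 mixes 2/3 on A; P2 mixes 1/4 on P

P1 indiff ⇒ q·1+(1-q)·6 = q·7+(1-q)·4 ⇒ q(-6) = (1-q)(-2) ⇒ q = 1/4
P2 indiff ⇒ p·6+(1-p)·5 = p·7+(1-p)·3 ⇒ p(-1) = (1-p)(-2) ⇒ p = 2/3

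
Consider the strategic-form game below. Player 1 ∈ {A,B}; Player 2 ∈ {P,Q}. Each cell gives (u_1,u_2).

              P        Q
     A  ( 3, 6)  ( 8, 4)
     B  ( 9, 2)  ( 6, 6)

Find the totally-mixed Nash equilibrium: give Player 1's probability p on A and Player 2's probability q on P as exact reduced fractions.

P1 indiff ⇒ q·3+(1-q)·8 = q·9+(1-q)·6 ⇒ q(-6) = (1-q)(-2) ⇒ q = 1/4
P2 indiff ⇒ p·6+(1-p)·2 = p·4+(1-p)·6 ⇒ p(2) = (1-p)(4) ⇒ p = 2/3

(p,q) = (2/3, 1/4)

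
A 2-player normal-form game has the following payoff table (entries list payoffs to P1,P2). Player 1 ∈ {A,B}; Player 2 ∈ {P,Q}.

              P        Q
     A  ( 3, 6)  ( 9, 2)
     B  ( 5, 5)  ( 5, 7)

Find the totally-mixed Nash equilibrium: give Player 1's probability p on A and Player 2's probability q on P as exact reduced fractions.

P1 indiff ⇒ q·3+(1-q)·9 = q·5+(1-q)·5 ⇒ q(-2) = (1-q)(-4) ⇒ q = 2/3
P2 indiff ⇒ p·6+(1-p)·5 = p·2+(1-p)·7 ⇒ p(4) = (1-p)(2) ⇒ p = 1/3

P1 mixes 1/3 on A; P2 mixes 2/3 on P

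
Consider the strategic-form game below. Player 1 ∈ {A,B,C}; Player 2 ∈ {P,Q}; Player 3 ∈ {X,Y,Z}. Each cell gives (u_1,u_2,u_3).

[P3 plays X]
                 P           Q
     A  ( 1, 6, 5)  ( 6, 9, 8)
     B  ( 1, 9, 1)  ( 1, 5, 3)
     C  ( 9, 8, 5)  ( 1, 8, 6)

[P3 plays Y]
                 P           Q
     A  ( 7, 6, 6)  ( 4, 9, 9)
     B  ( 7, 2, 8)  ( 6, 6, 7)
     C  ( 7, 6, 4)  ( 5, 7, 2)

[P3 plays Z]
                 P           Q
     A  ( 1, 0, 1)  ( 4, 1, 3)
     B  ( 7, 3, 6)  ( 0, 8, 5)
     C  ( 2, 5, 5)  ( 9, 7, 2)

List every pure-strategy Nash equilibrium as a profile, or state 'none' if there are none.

(A,P,X): not NE [P1→C gives 9>1; P2→Q gives 9>6; P3→Y gives 6>5]
(A,P,Y): not NE [P2→Q gives 9>6]
(A,P,Z): not NE [P1→B gives 7>1; P2→Q gives 1>0; P3→Y gives 6>1]
(A,Q,X): not NE [P3→Y gives 9>8]
(A,Q,Y): not NE [P1→B gives 6>4]
(A,Q,Z): not NE [P1→C gives 9>4; P3→Y gives 9>3]
(B,P,X): not NE [P1→C gives 9>1; P3→Y gives 8>1]
(B,P,Y): not NE [P2→Q gives 6>2]
(B,P,Z): not NE [P2→Q gives 8>3; P3→Y gives 8>6]
(B,Q,X): not NE [P1→A gives 6>1; P2→P gives 9>5; P3→Y gives 7>3]
(B,Q,Y): NE
(B,Q,Z): not NE [P1→C gives 9>0; P3→Y gives 7>5]
(C,P,X): NE
(C,P,Y): not NE [P2→Q gives 7>6; P3→Z gives 5>4]
(C,P,Z): not NE [P1→B gives 7>2; P2→Q gives 7>5]
(C,Q,X): not NE [P1→A gives 6>1]
(C,Q,Y): not NE [P1→B gives 6>5; P3→X gives 6>2]
(C,Q,Z): not NE [P3→X gives 6>2]

NE set: (B,Q,Y), (C,P,X)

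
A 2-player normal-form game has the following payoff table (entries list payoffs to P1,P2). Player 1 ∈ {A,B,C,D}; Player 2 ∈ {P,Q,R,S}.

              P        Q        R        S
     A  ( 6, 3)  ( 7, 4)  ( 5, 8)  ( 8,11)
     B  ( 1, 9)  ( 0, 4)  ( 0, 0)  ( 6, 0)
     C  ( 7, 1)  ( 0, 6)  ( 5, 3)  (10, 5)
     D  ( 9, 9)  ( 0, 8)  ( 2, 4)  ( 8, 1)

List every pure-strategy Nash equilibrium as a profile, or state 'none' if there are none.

(A,P): not NE [P1→D gives 9>6; P2→S gives 11>3]
(A,Q): not NE [P2→S gives 11>4]
(A,R): not NE [P2→S gives 11>8]
(A,S): not NE [P1→C gives 10>8]
(B,P): not NE [P1→D gives 9>1]
(B,Q): not NE [P1→A gives 7>0; P2→P gives 9>4]
(B,R): not NE [P1→C gives 5>0; P2→P gives 9>0]
(B,S): not NE [P1→C gives 10>6; P2→P gives 9>0]
(C,P): not NE [P1→D gives 9>7; P2→Q gives 6>1]
(C,Q): not NE [P1→A gives 7>0]
(C,R): not NE [P2→Q gives 6>3]
(C,S): not NE [P2→Q gives 6>5]
(D,P): NE
(D,Q): not NE [P1→A gives 7>0; P2→P gives 9>8]
(D,R): not NE [P1→C gives 5>2; P2→P gives 9>4]
(D,S): not NE [P1→C gives 10>8; P2→P gives 9>1]

NE set: (D,P)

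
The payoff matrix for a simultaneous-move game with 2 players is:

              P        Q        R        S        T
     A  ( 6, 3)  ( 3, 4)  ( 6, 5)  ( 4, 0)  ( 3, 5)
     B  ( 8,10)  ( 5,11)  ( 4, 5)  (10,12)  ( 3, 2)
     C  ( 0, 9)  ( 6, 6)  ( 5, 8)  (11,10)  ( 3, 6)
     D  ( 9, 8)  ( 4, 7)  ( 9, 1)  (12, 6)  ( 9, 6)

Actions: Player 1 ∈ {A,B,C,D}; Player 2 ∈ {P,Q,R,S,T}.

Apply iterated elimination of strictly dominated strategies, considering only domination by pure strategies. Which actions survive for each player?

Survivors P1:{B,C,D} P2:{P,Q,S}

P1 drop A (D beats it: P:9>6 Q:4>3 R:9>6 S:12>4 T:9>3)
P2 drop R (P beats it: B:10>5 C:9>8 D:8>1)
P2 drop T (P beats it: B:10>2 C:9>6 D:8>6)
P1→{B,C,D} P2→{P,Q,S}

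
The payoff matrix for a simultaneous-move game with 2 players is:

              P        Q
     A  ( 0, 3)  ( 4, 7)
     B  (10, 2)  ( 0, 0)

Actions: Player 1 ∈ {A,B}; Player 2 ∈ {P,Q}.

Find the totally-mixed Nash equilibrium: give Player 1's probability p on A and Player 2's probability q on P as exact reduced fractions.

(p,q) = (1/3, 2/7)

P1 indiff ⇒ q·0+(1-q)·4 = q·10+(1-q)·0 ⇒ q(-10) = (1-q)(-4) ⇒ q = 2/7
P2 indiff ⇒ p·3+(1-p)·2 = p·7+(1-p)·0 ⇒ p(-4) = (1-p)(-2) ⇒ p = 1/3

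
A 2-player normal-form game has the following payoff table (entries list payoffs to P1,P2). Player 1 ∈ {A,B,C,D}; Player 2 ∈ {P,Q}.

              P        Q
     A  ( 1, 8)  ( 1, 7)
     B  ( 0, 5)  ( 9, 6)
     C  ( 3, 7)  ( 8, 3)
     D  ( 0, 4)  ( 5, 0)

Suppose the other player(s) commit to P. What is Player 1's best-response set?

u_1(A vs P) = 1
u_1(B vs P) = 0
u_1(C vs P) = 3
u_1(D vs P) = 0
max payoff 3 at {C}

BR_1 = {C}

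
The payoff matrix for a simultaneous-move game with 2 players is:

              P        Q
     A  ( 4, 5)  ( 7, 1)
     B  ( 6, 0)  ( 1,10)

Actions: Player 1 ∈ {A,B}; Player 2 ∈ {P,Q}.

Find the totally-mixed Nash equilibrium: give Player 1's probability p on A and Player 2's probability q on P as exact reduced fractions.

P1 indiff ⇒ q·4+(1-q)·7 = q·6+(1-q)·1 ⇒ q(-2) = (1-q)(-6) ⇒ q = 3/4
P2 indiff ⇒ p·5+(1-p)·0 = p·1+(1-p)·10 ⇒ p(4) = (1-p)(10) ⇒ p = 5/7

P1 mixes 5/7 on A; P2 mixes 3/4 on P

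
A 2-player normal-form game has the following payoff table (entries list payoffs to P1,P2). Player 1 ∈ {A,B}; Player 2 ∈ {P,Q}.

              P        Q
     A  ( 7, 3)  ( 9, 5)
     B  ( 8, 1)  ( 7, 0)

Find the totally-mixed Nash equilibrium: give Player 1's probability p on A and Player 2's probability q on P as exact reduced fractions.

p=1/3, q=2/3

P1 indiff ⇒ q·7+(1-q)·9 = q·8+(1-q)·7 ⇒ q(-1) = (1-q)(-2) ⇒ q = 2/3
P2 indiff ⇒ p·3+(1-p)·1 = p·5+(1-p)·0 ⇒ p(-2) = (1-p)(-1) ⇒ p = 1/3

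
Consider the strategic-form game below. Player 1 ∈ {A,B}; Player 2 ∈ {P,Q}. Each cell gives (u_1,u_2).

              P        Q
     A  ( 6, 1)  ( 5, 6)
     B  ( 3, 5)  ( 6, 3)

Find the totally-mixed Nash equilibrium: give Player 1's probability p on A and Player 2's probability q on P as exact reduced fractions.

(p,q) = (2/7, 1/4)

P1 indiff ⇒ q·6+(1-q)·5 = q·3+(1-q)·6 ⇒ q(3) = (1-q)(1) ⇒ q = 1/4
P2 indiff ⇒ p·1+(1-p)·5 = p·6+(1-p)·3 ⇒ p(-5) = (1-p)(-2) ⇒ p = 2/7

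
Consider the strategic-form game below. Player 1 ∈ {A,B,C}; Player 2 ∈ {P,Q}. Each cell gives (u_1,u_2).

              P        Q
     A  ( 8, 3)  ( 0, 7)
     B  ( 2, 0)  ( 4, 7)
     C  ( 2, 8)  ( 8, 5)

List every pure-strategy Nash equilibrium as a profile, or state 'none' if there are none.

Equilibria: none

(A,P): not NE [P2→Q gives 7>3]
(A,Q): not NE [P1→C gives 8>0]
(B,P): not NE [P1→A gives 8>2; P2→Q gives 7>0]
(B,Q): not NE [P1→C gives 8>4]
(C,P): not NE [P1→A gives 8>2]
(C,Q): not NE [P2→P gives 8>5]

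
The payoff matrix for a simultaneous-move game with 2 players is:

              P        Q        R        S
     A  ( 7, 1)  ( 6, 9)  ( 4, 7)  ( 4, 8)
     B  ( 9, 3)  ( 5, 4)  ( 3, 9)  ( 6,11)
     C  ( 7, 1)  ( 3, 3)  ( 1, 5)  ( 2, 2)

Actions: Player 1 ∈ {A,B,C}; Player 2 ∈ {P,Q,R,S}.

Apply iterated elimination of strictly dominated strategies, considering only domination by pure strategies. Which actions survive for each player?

Survivors P1:{A,B} P2:{Q,S}

P1 drop C (B beats it: P:9>7 Q:5>3 R:3>1 S:6>2)
P2 drop P (Q beats it: A:9>1 B:4>3)
P2 drop R (S beats it: A:8>7 B:11>9)
P1→{A,B} P2→{Q,S}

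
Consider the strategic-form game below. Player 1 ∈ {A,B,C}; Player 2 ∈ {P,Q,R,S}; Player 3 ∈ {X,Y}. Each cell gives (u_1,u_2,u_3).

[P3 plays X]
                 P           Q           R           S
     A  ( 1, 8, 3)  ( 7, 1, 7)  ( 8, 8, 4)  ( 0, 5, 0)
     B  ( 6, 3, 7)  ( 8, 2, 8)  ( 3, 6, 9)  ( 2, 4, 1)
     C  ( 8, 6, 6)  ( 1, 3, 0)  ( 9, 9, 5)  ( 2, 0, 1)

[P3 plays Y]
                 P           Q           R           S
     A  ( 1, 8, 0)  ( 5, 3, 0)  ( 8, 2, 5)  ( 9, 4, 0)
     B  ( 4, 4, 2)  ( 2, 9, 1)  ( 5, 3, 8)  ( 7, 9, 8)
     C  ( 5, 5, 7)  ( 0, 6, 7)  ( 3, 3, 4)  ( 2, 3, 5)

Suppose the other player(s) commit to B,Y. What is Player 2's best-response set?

BR_2 = {Q,S}

u_2(P vs B,Y) = 4
u_2(Q vs B,Y) = 9
u_2(R vs B,Y) = 3
u_2(S vs B,Y) = 9
max payoff 9 at {Q,S}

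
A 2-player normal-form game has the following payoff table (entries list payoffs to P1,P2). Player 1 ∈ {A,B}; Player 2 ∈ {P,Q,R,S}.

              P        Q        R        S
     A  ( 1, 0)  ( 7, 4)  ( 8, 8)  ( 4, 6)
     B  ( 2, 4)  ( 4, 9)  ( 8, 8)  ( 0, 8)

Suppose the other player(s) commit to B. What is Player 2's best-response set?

u_2(P vs B) = 4
u_2(Q vs B) = 9
u_2(R vs B) = 8
u_2(S vs B) = 8
max payoff 9 at {Q}

argmax u_2 = {Q}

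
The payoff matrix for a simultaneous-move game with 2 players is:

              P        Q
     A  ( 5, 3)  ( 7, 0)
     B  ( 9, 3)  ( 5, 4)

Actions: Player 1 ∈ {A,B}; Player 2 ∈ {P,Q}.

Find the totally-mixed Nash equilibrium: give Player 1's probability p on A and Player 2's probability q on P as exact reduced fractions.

p=1/4, q=1/3

P1 indiff ⇒ q·5+(1-q)·7 = q·9+(1-q)·5 ⇒ q(-4) = (1-q)(-2) ⇒ q = 1/3
P2 indiff ⇒ p·3+(1-p)·3 = p·0+(1-p)·4 ⇒ p(3) = (1-p)(1) ⇒ p = 1/4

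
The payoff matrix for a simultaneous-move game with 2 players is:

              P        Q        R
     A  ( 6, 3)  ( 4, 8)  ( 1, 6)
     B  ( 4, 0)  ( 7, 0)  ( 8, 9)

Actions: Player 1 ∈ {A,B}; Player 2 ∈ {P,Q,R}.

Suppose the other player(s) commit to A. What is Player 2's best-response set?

P2 best: {Q}

u_2(P vs A) = 3
u_2(Q vs A) = 8
u_2(R vs A) = 6
max payoff 8 at {Q}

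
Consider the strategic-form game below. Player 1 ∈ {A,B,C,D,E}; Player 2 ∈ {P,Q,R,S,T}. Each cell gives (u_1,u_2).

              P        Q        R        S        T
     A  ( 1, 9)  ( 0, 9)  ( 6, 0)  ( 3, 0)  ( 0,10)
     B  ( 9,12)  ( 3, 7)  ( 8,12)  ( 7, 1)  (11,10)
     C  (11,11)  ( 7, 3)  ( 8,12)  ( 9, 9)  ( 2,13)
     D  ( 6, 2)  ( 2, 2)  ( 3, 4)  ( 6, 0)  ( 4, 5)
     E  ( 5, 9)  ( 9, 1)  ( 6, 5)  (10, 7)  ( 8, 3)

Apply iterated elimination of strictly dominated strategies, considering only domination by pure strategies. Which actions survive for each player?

P1 drop A (B beats it: P:9>1 Q:3>0 R:8>6 S:7>3 T:11>0)
P1 drop D (B beats it: P:9>6 Q:3>2 R:8>3 S:7>6 T:11>4)
P2 drop Q (P beats it: B:12>7 C:11>3 E:9>1)
P2 drop S (P beats it: B:12>1 C:11>9 E:9>7)
P1 drop E (B beats it: P:9>5 R:8>6 T:11>8)
P1→{B,C} P2→{P,R,T}

Remaining: P1:{B,C} P2:{P,R,T}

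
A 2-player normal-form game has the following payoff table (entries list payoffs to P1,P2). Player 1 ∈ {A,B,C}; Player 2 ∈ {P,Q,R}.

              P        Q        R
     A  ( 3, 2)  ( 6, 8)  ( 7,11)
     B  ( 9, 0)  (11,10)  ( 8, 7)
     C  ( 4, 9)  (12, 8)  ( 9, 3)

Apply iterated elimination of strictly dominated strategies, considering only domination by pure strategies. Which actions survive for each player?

P1 drop A (B beats it: P:9>3 Q:11>6 R:8>7)
P2 drop R (Q beats it: B:10>7 C:8>3)
P1→{B,C} P2→{P,Q}

Survivors P1:{B,C} P2:{P,Q}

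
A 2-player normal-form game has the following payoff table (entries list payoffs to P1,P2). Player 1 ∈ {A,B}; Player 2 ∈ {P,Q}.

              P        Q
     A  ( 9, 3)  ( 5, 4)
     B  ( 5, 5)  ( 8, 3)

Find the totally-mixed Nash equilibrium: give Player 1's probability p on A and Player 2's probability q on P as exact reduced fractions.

(p,q) = (2/3, 3/7)

P1 indiff ⇒ q·9+(1-q)·5 = q·5+(1-q)·8 ⇒ q(4) = (1-q)(3) ⇒ q = 3/7
P2 indiff ⇒ p·3+(1-p)·5 = p·4+(1-p)·3 ⇒ p(-1) = (1-p)(-2) ⇒ p = 2/3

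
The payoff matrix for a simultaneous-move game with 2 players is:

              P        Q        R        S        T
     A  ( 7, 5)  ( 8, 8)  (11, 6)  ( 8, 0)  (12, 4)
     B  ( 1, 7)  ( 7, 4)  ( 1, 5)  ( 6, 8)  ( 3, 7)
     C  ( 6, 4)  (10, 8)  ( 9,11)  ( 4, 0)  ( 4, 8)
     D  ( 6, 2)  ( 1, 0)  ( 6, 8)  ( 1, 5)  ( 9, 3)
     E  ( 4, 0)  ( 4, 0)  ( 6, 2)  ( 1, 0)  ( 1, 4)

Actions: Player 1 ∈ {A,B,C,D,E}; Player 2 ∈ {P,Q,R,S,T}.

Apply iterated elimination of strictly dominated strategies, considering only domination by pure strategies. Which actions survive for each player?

P1 drop B (A beats it: P:7>1 Q:8>7 R:11>1 S:8>6 T:12>3)
P1 drop D (A beats it: P:7>6 Q:8>1 R:11>6 S:8>1 T:12>9)
P1 drop E (A beats it: P:7>4 Q:8>4 R:11>6 S:8>1 T:12>1)
P2 drop P (Q beats it: A:8>5 C:8>4)
P2 drop S (Q beats it: A:8>0 C:8>0)
P2 drop T (R beats it: A:6>4 C:11>8)
P1→{A,C} P2→{Q,R}

Remaining: P1:{A,C} P2:{Q,R}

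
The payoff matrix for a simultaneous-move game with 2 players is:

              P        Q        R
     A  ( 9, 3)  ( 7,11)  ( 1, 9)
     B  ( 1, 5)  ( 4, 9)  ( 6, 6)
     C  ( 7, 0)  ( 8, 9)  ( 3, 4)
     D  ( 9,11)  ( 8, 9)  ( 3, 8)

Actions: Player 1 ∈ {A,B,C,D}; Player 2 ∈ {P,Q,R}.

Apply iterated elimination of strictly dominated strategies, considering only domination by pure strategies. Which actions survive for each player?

P2 drop R (Q beats it: A:11>9 B:9>6 C:9>4 D:9>8)
P1 drop B (A beats it: P:9>1 Q:7>4)
P1→{A,C,D} P2→{P,Q}

Survivors P1:{A,C,D} P2:{P,Q}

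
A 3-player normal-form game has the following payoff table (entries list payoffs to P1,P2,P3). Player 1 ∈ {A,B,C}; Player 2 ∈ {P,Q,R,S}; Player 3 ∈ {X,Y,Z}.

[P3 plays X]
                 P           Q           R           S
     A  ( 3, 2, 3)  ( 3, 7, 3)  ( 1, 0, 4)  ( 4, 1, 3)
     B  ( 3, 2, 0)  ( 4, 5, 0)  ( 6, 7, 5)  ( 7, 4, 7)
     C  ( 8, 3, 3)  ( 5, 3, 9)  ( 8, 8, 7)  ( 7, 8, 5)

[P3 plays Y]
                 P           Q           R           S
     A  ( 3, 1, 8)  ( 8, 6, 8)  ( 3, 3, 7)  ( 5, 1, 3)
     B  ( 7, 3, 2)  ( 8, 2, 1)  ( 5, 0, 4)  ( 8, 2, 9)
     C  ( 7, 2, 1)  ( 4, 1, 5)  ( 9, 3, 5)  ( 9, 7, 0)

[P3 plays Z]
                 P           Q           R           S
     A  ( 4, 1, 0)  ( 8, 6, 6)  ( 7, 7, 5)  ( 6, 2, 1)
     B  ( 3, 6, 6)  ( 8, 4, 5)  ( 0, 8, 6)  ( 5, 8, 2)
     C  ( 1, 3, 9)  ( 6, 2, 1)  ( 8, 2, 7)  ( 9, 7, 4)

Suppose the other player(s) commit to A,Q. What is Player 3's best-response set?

BR_3 = {Y}

u_3(X vs A,Q) = 3
u_3(Y vs A,Q) = 8
u_3(Z vs A,Q) = 6
max payoff 8 at {Y}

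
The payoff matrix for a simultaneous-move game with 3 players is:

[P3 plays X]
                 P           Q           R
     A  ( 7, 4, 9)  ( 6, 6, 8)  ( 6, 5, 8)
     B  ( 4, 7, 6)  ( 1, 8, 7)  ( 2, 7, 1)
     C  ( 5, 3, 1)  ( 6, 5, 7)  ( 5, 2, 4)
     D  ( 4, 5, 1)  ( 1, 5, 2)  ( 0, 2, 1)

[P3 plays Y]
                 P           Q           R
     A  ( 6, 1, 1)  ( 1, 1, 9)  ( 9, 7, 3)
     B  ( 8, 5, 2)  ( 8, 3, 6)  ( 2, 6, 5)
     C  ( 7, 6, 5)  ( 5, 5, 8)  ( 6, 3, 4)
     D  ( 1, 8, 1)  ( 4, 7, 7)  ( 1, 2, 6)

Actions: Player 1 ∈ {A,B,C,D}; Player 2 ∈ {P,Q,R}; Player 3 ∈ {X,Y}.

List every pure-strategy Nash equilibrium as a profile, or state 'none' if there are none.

Equilibria: none

(A,P,X): not NE [P2→Q gives 6>4]
(A,P,Y): not NE [P1→B gives 8>6; P2→R gives 7>1; P3→X gives 9>1]
(A,Q,X): not NE [P3→Y gives 9>8]
(A,Q,Y): not NE [P1→B gives 8>1; P2→R gives 7>1]
(A,R,X): not NE [P2→Q gives 6>5]
(A,R,Y): not NE [P3→X gives 8>3]
(B,P,X): not NE [P1→A gives 7>4; P2→Q gives 8>7]
(B,P,Y): not NE [P2→R gives 6>5; P3→X gives 6>2]
(B,Q,X): not NE [P1→C gives 6>1]
(B,Q,Y): not NE [P2→R gives 6>3; P3→X gives 7>6]
(B,R,X): not NE [P1→A gives 6>2; P2→Q gives 8>7; P3→Y gives 5>1]
(B,R,Y): not NE [P1→A gives 9>2]
(C,P,X): not NE [P1→A gives 7>5; P2→Q gives 5>3; P3→Y gives 5>1]
(C,P,Y): not NE [P1→B gives 8>7]
(C,Q,X): not NE [P3→Y gives 8>7]
(C,Q,Y): not NE [P1→B gives 8>5; P2→P gives 6>5]
(C,R,X): not NE [P1→A gives 6>5; P2→Q gives 5>2]
(C,R,Y): not NE [P1→A gives 9>6; P2→P gives 6>3]
(D,P,X): not NE [P1→A gives 7>4]
(D,P,Y): not NE [P1→B gives 8>1]
(D,Q,X): not NE [P1→C gives 6>1; P3→Y gives 7>2]
(D,Q,Y): not NE [P1→B gives 8>4; P2→P gives 8>7]
(D,R,X): not NE [P1→A gives 6>0; P2→Q gives 5>2; P3→Y gives 6>1]
(D,R,Y): not NE [P1→A gives 9>1; P2→P gives 8>2]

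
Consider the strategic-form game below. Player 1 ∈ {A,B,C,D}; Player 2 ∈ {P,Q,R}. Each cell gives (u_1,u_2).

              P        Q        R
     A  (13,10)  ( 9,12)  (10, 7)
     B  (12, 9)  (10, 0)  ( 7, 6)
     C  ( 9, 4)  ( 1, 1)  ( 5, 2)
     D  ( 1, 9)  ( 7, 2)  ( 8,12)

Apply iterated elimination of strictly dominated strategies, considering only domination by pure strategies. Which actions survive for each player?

IESDS → P1:{A,B} P2:{P,Q}

P1 drop C (A beats it: P:13>9 Q:9>1 R:10>5)
P1 drop D (A beats it: P:13>1 Q:9>7 R:10>8)
P2 drop R (P beats it: A:10>7 B:9>6)
P1→{A,B} P2→{P,Q}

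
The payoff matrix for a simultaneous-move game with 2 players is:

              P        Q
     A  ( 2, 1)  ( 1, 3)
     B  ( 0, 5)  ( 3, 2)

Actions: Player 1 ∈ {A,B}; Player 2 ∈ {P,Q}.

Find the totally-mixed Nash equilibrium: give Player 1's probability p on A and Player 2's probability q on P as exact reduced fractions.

P1 indiff ⇒ q·2+(1-q)·1 = q·0+(1-q)·3 ⇒ q(2) = (1-q)(2) ⇒ q = 1/2
P2 indiff ⇒ p·1+(1-p)·5 = p·3+(1-p)·2 ⇒ p(-2) = (1-p)(-3) ⇒ p = 3/5

p=3/5, q=1/2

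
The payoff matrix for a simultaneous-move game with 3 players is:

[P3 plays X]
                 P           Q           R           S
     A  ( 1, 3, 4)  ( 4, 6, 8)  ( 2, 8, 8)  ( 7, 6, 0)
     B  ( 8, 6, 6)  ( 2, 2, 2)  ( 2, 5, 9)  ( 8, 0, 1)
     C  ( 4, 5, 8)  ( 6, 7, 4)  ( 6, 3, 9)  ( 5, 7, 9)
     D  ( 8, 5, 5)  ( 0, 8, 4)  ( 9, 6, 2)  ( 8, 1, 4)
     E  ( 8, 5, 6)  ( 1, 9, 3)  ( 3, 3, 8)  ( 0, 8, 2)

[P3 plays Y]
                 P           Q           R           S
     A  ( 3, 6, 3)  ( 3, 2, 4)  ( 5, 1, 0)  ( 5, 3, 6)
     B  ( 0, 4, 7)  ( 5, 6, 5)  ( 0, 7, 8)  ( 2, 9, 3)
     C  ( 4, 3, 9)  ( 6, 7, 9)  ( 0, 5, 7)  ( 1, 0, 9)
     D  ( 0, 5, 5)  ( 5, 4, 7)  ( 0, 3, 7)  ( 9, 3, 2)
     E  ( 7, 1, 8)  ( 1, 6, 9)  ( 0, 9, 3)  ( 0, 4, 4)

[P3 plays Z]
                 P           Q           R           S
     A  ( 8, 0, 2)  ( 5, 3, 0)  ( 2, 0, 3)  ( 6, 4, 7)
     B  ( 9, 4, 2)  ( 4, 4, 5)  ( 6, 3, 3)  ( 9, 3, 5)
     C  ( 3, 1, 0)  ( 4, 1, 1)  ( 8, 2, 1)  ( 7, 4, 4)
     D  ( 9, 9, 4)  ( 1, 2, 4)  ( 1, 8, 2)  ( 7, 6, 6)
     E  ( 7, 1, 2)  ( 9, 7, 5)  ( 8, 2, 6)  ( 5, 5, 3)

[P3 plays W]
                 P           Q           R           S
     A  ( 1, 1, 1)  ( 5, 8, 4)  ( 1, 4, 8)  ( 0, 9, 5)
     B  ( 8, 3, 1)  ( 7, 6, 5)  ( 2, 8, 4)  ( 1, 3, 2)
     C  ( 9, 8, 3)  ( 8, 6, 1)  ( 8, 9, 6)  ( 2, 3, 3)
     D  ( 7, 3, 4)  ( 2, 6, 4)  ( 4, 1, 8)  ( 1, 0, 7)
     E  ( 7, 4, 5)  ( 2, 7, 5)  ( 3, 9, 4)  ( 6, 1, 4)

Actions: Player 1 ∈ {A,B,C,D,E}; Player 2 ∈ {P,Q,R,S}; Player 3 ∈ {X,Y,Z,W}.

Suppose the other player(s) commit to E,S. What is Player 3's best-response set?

u_3(X vs E,S) = 2
u_3(Y vs E,S) = 4
u_3(Z vs E,S) = 3
u_3(W vs E,S) = 4
max payoff 4 at {Y,W}

argmax u_3 = {Y,W}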